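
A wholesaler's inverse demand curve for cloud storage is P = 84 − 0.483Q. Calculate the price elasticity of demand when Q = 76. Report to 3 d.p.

-1.288

At Q = 76, P = 84 − 0.483(76) = 47.29.
dP/dQ = −0.483, so dQ/dP = 1/(−0.483) = -2.070.
ε = (dQ/dP)(P/Q) = (-2.070)(47.29/76).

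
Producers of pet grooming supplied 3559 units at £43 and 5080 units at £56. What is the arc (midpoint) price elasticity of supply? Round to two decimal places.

1.34

ΔQ = 5080 − 3559 = 1521; ΔP = 56 − 43 = 13.
Midpoints: P̄ = 49.50, Q̄ = 4319.5.
ε_s = (ΔQ/ΔP)(P̄/Q̄) = (1521/13)(49.50/4319.5).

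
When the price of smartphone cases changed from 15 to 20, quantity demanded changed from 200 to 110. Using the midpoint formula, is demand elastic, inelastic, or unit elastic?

Arc ε ≈ -2.032.
|ε| = 2.03 > 1.

elastic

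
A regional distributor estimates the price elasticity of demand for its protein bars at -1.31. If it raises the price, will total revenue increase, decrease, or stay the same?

|ε| = 1.31 > 1, so demand is elastic. A price rise therefore reduces total revenue.

decrease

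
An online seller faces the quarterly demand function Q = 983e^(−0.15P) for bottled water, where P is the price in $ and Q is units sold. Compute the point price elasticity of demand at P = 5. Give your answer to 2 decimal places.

At P = 5, Q = 464.336.
dQ/dP = −0.15·983e^(−0.15P) = −0.15Q = -69.650.
ε = (dQ/dP)(P/Q) = (-69.650)(5/464.336).

-0.75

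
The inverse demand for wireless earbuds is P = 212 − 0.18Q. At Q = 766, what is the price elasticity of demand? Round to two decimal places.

At Q = 766, P = 212 − 0.18(766) = 74.12.
dP/dQ = −0.18, so dQ/dP = 1/(−0.18) = -5.556.
ε = (dQ/dP)(P/Q) = (-5.556)(74.12/766).

-0.54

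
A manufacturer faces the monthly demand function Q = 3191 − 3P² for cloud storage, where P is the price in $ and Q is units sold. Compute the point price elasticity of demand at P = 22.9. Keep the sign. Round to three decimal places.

-1.945

At P = 22.9, Q = 1617.770.
dQ/dP = −6P = -137.400.
ε = (dQ/dP)(P/Q) = (-137.400)(22.9/1617.770).
|ε| > 1, so demand is elastic at this price.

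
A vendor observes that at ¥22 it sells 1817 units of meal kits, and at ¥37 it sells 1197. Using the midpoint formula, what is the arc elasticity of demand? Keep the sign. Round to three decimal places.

-0.809

ΔQ = 1197 − 1817 = -620; ΔP = 37 − 22 = 15.
Midpoints: P̄ = 29.50, Q̄ = 1507.0.
ε = (ΔQ/ΔP)(P̄/Q̄) = (-620/15)(29.50/1507.0).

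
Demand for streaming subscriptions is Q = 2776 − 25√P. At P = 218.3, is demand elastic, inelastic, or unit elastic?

Q = 2406.626, dQ/dP = -0.846.
ε = (dQ/dP)(P/Q) ≈ -0.077.
|ε| = 0.08 < 1.

inelastic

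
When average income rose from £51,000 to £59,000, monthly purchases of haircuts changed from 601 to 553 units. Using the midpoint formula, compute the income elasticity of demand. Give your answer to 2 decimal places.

ΔQ = -48, ΔI = 8000. Midpoints: Ī = 55,000, Q̄ = 577.0.
ε_I = (ΔQ/ΔI)(Ī/Q̄) = (-48/8000)(55000/577.0).

-0.57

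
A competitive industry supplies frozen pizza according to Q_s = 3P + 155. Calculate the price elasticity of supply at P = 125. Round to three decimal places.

At P = 125, Q_s = 530.
dQ_s/dP = 3.
ε_s = (dQ_s/dP)(P/Q_s) = (3)(125/530).

0.708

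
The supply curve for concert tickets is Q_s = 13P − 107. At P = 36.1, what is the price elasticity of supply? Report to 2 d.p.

At P = 36.1, Q_s = 362.30.
dQ_s/dP = 13.
ε_s = (dQ_s/dP)(P/Q_s) = (13)(36.1/362.30).

1.30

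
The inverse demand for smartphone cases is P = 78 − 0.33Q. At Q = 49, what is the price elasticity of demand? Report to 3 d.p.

At Q = 49, P = 78 − 0.33(49) = 61.83.
dP/dQ = −0.33, so dQ/dP = 1/(−0.33) = -3.030.
ε = (dQ/dP)(P/Q) = (-3.030)(61.83/49).

-3.824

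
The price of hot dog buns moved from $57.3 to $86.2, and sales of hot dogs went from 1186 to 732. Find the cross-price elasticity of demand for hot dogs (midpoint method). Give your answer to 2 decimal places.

-1.18

ΔQ_x = 732 − 1186 = -454; ΔP_y = 86.2 − 57.3 = 28.9.
Midpoints: P̄_y = 71.75, Q̄_x = 959.0.
ε_xy = (ΔQ_x/ΔP_y)(P̄_y/Q̄_x) = (-454/28.9)(71.75/959.0).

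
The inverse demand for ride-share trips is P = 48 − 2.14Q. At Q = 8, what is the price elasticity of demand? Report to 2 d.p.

At Q = 8, P = 48 − 2.14(8) = 30.88.
dP/dQ = −2.14, so dQ/dP = 1/(−2.14) = -0.467.
ε = (dQ/dP)(P/Q) = (-0.467)(30.88/8).

-1.80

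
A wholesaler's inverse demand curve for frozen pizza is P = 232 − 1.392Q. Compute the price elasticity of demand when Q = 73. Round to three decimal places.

At Q = 73, P = 232 − 1.392(73) = 130.38.
dP/dQ = −1.392, so dQ/dP = 1/(−1.392) = -0.718.
ε = (dQ/dP)(P/Q) = (-0.718)(130.38/73).

-1.283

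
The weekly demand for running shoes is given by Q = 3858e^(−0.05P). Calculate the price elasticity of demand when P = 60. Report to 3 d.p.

At P = 60, Q = 192.079.
dQ/dP = −0.05·3858e^(−0.05P) = −0.05Q = -9.604.
ε = (dQ/dP)(P/Q) = (-9.604)(60/192.079).
|ε| > 1, so demand is elastic at this price.

-3.000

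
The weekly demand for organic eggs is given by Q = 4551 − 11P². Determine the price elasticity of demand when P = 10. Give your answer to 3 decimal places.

At P = 10, Q = 3451.
dQ/dP = −22P = -220.
ε = (dQ/dP)(P/Q) = (-220)(10/3451).

-0.637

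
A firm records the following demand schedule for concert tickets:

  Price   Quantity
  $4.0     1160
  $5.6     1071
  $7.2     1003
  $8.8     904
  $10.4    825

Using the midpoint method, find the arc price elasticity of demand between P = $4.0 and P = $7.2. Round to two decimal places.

-0.25

At P = 4.0, Q = 1160; at P = 7.2, Q = 1003.
ΔQ = -157, ΔP = 3.2. Midpoints: P̄ = 5.60, Q̄ = 1081.5.
ε = (ΔQ/ΔP)(P̄/Q̄) = (-157/3.2)(5.60/1081.5).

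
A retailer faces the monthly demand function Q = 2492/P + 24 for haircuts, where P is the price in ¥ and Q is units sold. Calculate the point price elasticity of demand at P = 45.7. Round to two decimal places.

-0.69

At P = 45.7, Q = 78.530.
dQ/dP = −2492/P² = -1.193.
ε = (dQ/dP)(P/Q) = (-1.193)(45.7/78.530).
|ε| < 1, so demand is inelastic at this price.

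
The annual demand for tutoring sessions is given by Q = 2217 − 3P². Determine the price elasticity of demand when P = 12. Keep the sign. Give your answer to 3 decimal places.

-0.484

At P = 12, Q = 1785.
dQ/dP = −6P = -72.
ε = (dQ/dP)(P/Q) = (-72)(12/1785).
|ε| < 1, so demand is inelastic at this price.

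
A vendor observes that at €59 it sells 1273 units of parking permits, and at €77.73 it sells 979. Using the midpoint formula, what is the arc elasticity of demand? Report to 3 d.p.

-0.953

ΔQ = 979 − 1273 = -294; ΔP = 77.73 − 59 = 18.73.
Midpoints: P̄ = 68.37, Q̄ = 1126.0.
ε = (ΔQ/ΔP)(P̄/Q̄) = (-294/18.73)(68.37/1126.0).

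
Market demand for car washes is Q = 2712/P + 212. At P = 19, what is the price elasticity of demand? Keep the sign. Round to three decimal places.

-0.402

At P = 19, Q = 354.737.
dQ/dP = −2712/P² = -7.512.
ε = (dQ/dP)(P/Q) = (-7.512)(19/354.737).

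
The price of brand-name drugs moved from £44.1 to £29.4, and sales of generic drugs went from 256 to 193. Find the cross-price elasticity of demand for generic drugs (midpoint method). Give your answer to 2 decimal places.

ΔQ_x = 193 − 256 = -63; ΔP_y = 29.4 − 44.1 = -14.7.
Midpoints: P̄_y = 36.75, Q̄_x = 224.5.
ε_xy = (ΔQ_x/ΔP_y)(P̄_y/Q̄_x) = (-63/-14.7)(36.75/224.5).

0.70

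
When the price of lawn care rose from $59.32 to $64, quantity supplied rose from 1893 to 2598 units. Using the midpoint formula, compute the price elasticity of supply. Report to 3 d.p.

4.137

ΔQ = 2598 − 1893 = 705; ΔP = 64 − 59.32 = 4.68.
Midpoints: P̄ = 61.66, Q̄ = 2245.5.
ε_s = (ΔQ/ΔP)(P̄/Q̄) = (705/4.68)(61.66/2245.5).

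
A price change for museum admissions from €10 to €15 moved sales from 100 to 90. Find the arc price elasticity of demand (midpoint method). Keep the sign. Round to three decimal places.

ΔQ = 90 − 100 = -10; ΔP = 15 − 10 = 5.
Midpoints: P̄ = 12.50, Q̄ = 95.0.
ε = (ΔQ/ΔP)(P̄/Q̄) = (-10/5)(12.50/95.0).

-0.263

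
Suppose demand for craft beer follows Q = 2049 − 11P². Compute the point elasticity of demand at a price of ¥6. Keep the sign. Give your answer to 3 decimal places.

At P = 6, Q = 1653.
dQ/dP = −22P = -132.
ε = (dQ/dP)(P/Q) = (-132)(6/1653).

-0.479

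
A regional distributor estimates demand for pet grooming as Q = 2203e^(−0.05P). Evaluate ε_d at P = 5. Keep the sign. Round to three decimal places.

At P = 5, Q = 1715.698.
dQ/dP = −0.05·2203e^(−0.05P) = −0.05Q = -85.785.
ε = (dQ/dP)(P/Q) = (-85.785)(5/1715.698).

-0.250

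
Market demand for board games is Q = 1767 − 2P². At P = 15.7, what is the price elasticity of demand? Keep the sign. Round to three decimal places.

-0.774

At P = 15.7, Q = 1274.020.
dQ/dP = −4P = -62.800.
ε = (dQ/dP)(P/Q) = (-62.800)(15.7/1274.020).
|ε| < 1, so demand is inelastic at this price.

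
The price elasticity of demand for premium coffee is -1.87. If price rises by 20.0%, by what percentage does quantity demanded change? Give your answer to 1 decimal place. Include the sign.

-37.4%

%ΔQ ≈ ε × %ΔP = (-1.87)(20.0%) = -37.40%.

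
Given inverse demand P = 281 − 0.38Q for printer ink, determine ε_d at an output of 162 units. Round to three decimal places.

At Q = 162, P = 281 − 0.38(162) = 219.44.
dP/dQ = −0.38, so dQ/dP = 1/(−0.38) = -2.632.
ε = (dQ/dP)(P/Q) = (-2.632)(219.44/162).

-3.565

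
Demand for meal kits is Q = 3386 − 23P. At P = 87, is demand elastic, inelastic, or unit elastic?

elastic

Q = 1385, dQ/dP = -23.
ε = (dQ/dP)(P/Q) ≈ -1.445.
|ε| = 1.44 > 1.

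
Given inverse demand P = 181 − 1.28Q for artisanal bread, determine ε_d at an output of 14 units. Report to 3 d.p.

At Q = 14, P = 181 − 1.28(14) = 163.08.
dP/dQ = −1.28, so dQ/dP = 1/(−1.28) = -0.781.
ε = (dQ/dP)(P/Q) = (-0.781)(163.08/14).

-9.100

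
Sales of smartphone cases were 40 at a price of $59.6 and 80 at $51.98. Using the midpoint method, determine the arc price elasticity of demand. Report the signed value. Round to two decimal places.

ΔQ = 80 − 40 = 40; ΔP = 51.98 − 59.6 = -7.62.
Midpoints: P̄ = 55.79, Q̄ = 60.0.
ε = (ΔQ/ΔP)(P̄/Q̄) = (40/-7.62)(55.79/60.0).

-4.88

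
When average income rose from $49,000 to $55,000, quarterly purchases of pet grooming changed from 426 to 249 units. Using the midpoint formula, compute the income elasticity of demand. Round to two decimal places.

-4.55

ΔQ = -177, ΔI = 6000. Midpoints: Ī = 52,000, Q̄ = 337.5.
ε_I = (ΔQ/ΔI)(Ī/Q̄) = (-177/6000)(52000/337.5).
ε_I < 0, so the good is inferior.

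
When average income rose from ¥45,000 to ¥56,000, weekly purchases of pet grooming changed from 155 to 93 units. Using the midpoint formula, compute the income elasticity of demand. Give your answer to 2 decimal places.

-2.30

ΔQ = -62, ΔI = 11000. Midpoints: Ī = 50,500, Q̄ = 124.0.
ε_I = (ΔQ/ΔI)(Ī/Q̄) = (-62/11000)(50500/124.0).
ε_I < 0, so the good is inferior.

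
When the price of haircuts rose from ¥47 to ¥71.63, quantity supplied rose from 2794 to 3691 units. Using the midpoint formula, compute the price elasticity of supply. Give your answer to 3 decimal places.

0.666

ΔQ = 3691 − 2794 = 897; ΔP = 71.63 − 47 = 24.63.
Midpoints: P̄ = 59.31, Q̄ = 3242.5.
ε_s = (ΔQ/ΔP)(P̄/Q̄) = (897/24.63)(59.31/3242.5).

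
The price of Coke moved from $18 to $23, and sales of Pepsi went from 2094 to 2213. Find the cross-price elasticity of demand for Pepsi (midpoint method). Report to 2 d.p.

0.23

ΔQ_x = 2213 − 2094 = 119; ΔP_y = 23 − 18 = 5.
Midpoints: P̄_y = 20.50, Q̄_x = 2153.5.
ε_xy = (ΔQ_x/ΔP_y)(P̄_y/Q̄_x) = (119/5)(20.50/2153.5).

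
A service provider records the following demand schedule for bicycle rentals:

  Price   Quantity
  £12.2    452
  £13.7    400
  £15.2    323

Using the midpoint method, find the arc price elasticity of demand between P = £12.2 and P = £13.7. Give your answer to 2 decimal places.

-1.05

At P = 12.2, Q = 452; at P = 13.7, Q = 400.
ΔQ = -52, ΔP = 1.5. Midpoints: P̄ = 12.95, Q̄ = 426.0.
ε = (ΔQ/ΔP)(P̄/Q̄) = (-52/1.5)(12.95/426.0).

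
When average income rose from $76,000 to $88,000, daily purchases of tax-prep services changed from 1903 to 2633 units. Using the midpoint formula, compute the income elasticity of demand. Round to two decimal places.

2.20

ΔQ = 730, ΔI = 12000. Midpoints: Ī = 82,000, Q̄ = 2268.0.
ε_I = (ΔQ/ΔI)(Ī/Q̄) = (730/12000)(82000/2268.0).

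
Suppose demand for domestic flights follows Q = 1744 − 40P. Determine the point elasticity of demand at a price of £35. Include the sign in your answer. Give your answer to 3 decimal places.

-4.070

At P = 35, Q = 344.
dQ/dP = −40.
ε = (dQ/dP)(P/Q) = (-40)(35/344).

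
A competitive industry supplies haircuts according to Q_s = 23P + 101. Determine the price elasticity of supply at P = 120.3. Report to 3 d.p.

At P = 120.3, Q_s = 2867.90.
dQ_s/dP = 23.
ε_s = (dQ_s/dP)(P/Q_s) = (23)(120.3/2867.90).

0.965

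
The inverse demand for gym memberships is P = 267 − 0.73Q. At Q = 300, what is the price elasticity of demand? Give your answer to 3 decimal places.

At Q = 300, P = 267 − 0.73(300) = 48.00.
dP/dQ = −0.73, so dQ/dP = 1/(−0.73) = -1.370.
ε = (dQ/dP)(P/Q) = (-1.370)(48.00/300).

-0.219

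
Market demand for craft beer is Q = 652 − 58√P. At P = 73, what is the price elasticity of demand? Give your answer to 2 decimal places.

At P = 73, Q = 156.448.
dQ/dP = −58/(2√P) = -3.394.
ε = (dQ/dP)(P/Q) = (-3.394)(73/156.448).

-1.58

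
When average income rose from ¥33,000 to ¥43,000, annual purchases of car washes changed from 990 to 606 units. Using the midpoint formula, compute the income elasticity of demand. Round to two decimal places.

-1.83

ΔQ = -384, ΔI = 10000. Midpoints: Ī = 38,000, Q̄ = 798.0.
ε_I = (ΔQ/ΔI)(Ī/Q̄) = (-384/10000)(38000/798.0).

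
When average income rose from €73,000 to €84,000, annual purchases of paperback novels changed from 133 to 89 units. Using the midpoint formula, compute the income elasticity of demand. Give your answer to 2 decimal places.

-2.83

ΔQ = -44, ΔI = 11000. Midpoints: Ī = 78,500, Q̄ = 111.0.
ε_I = (ΔQ/ΔI)(Ī/Q̄) = (-44/11000)(78500/111.0).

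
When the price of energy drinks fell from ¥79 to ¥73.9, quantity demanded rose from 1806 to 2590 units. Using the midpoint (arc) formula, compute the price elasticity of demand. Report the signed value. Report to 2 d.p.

ΔQ = 2590 − 1806 = 784; ΔP = 73.9 − 79 = -5.1.
Midpoints: P̄ = 76.45, Q̄ = 2198.0.
ε = (ΔQ/ΔP)(P̄/Q̄) = (784/-5.1)(76.45/2198.0).

-5.35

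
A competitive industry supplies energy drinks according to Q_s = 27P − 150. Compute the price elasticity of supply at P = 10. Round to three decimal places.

At P = 10, Q_s = 120.
dQ_s/dP = 27.
ε_s = (dQ_s/dP)(P/Q_s) = (27)(10/120).

2.250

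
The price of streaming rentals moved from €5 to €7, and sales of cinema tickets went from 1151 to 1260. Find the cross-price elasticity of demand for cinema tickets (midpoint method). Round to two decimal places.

ΔQ_x = 1260 − 1151 = 109; ΔP_y = 7 − 5 = 2.
Midpoints: P̄_y = 6.00, Q̄_x = 1205.5.
ε_xy = (ΔQ_x/ΔP_y)(P̄_y/Q̄_x) = (109/2)(6.00/1205.5).

0.27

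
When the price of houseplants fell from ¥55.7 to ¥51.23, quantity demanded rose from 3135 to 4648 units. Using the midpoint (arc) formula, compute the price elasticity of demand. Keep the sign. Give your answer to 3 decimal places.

ΔQ = 4648 − 3135 = 1513; ΔP = 51.23 − 55.7 = -4.47.
Midpoints: P̄ = 53.47, Q̄ = 3891.5.
ε = (ΔQ/ΔP)(P̄/Q̄) = (1513/-4.47)(53.47/3891.5).

-4.650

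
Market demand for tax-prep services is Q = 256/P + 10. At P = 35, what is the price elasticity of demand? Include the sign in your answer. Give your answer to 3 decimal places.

At P = 35, Q = 17.314.
dQ/dP = −256/P² = -0.209.
ε = (dQ/dP)(P/Q) = (-0.209)(35/17.314).

-0.422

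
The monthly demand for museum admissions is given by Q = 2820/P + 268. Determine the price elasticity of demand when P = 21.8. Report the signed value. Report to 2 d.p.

At P = 21.8, Q = 397.358.
dQ/dP = −2820/P² = -5.934.
ε = (dQ/dP)(P/Q) = (-5.934)(21.8/397.358).

-0.33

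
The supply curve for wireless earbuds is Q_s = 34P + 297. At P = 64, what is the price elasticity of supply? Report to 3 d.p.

0.880

At P = 64, Q_s = 2473.
dQ_s/dP = 34.
ε_s = (dQ_s/dP)(P/Q_s) = (34)(64/2473).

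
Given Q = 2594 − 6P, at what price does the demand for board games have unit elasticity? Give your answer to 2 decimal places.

For linear demand Q = a − bP, ε = −bP/(a − bP). |ε| = 1 when bP = a − bP, i.e. P = a/(2b).
P = 2594/(2·6) = 2594/12 = 216.1667.

216.17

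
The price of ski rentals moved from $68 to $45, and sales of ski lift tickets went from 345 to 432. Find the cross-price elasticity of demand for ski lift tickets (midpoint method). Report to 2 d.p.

-0.55

ΔQ_x = 432 − 345 = 87; ΔP_y = 45 − 68 = -23.
Midpoints: P̄_y = 56.50, Q̄_x = 388.5.
ε_xy = (ΔQ_x/ΔP_y)(P̄_y/Q̄_x) = (87/-23)(56.50/388.5).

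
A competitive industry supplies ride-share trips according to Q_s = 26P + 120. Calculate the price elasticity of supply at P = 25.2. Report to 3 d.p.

At P = 25.2, Q_s = 775.20.
dQ_s/dP = 26.
ε_s = (dQ_s/dP)(P/Q_s) = (26)(25.2/775.20).

0.845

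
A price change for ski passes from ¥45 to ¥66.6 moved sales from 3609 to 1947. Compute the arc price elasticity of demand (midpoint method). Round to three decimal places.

ΔQ = 1947 − 3609 = -1662; ΔP = 66.6 − 45 = 21.6.
Midpoints: P̄ = 55.80, Q̄ = 2778.0.
ε = (ΔQ/ΔP)(P̄/Q̄) = (-1662/21.6)(55.80/2778.0).

-1.546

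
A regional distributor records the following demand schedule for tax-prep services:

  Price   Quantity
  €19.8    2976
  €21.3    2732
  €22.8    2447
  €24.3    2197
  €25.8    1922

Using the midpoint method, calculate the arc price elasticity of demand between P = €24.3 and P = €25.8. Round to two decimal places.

-2.23

At P = 24.3, Q = 2197; at P = 25.8, Q = 1922.
ΔQ = -275, ΔP = 1.5. Midpoints: P̄ = 25.05, Q̄ = 2059.5.
ε = (ΔQ/ΔP)(P̄/Q̄) = (-275/1.5)(25.05/2059.5).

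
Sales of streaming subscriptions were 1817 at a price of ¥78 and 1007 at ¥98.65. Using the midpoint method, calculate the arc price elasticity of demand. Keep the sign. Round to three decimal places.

-2.454

ΔQ = 1007 − 1817 = -810; ΔP = 98.65 − 78 = 20.65.
Midpoints: P̄ = 88.33, Q̄ = 1412.0.
ε = (ΔQ/ΔP)(P̄/Q̄) = (-810/20.65)(88.33/1412.0).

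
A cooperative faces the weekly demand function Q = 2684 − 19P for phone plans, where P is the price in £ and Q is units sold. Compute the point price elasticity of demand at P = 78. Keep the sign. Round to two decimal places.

-1.23

At P = 78, Q = 1202.
dQ/dP = −19.
ε = (dQ/dP)(P/Q) = (-19)(78/1202).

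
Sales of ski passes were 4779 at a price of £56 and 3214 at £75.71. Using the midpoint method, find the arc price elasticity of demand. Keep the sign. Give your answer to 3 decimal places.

-1.308

ΔQ = 3214 − 4779 = -1565; ΔP = 75.71 − 56 = 19.71.
Midpoints: P̄ = 65.85, Q̄ = 3996.5.
ε = (ΔQ/ΔP)(P̄/Q̄) = (-1565/19.71)(65.85/3996.5).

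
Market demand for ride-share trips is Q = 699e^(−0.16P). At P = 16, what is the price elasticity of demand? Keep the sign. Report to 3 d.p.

-2.560

At P = 16, Q = 54.036.
dQ/dP = −0.16·699e^(−0.16P) = −0.16Q = -8.646.
ε = (dQ/dP)(P/Q) = (-8.646)(16/54.036).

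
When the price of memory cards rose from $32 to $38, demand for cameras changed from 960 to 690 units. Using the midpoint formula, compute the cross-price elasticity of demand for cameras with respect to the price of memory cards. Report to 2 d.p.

-1.91

ΔQ_x = 690 − 960 = -270; ΔP_y = 38 − 32 = 6.
Midpoints: P̄_y = 35.00, Q̄_x = 825.0.
ε_xy = (ΔQ_x/ΔP_y)(P̄_y/Q̄_x) = (-270/6)(35.00/825.0).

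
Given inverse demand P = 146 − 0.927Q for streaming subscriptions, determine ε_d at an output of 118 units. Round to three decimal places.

At Q = 118, P = 146 − 0.927(118) = 36.61.
dP/dQ = −0.927, so dQ/dP = 1/(−0.927) = -1.079.
ε = (dQ/dP)(P/Q) = (-1.079)(36.61/118).

-0.335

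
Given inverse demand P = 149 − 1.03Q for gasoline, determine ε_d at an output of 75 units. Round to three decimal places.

At Q = 75, P = 149 − 1.03(75) = 71.75.
dP/dQ = −1.03, so dQ/dP = 1/(−1.03) = -0.971.
ε = (dQ/dP)(P/Q) = (-0.971)(71.75/75).

-0.929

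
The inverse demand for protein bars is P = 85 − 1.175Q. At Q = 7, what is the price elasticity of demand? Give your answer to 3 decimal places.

At Q = 7, P = 85 − 1.175(7) = 76.78.
dP/dQ = −1.175, so dQ/dP = 1/(−1.175) = -0.851.
ε = (dQ/dP)(P/Q) = (-0.851)(76.78/7).

-9.334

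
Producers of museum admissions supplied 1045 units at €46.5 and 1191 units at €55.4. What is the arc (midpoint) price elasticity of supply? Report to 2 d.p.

ΔQ = 1191 − 1045 = 146; ΔP = 55.4 − 46.5 = 8.9.
Midpoints: P̄ = 50.95, Q̄ = 1118.0.
ε_s = (ΔQ/ΔP)(P̄/Q̄) = (146/8.9)(50.95/1118.0).

0.75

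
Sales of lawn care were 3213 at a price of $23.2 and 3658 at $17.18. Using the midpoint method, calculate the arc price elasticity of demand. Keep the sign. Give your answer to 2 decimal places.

ΔQ = 3658 − 3213 = 445; ΔP = 17.18 − 23.2 = -6.02.
Midpoints: P̄ = 20.19, Q̄ = 3435.5.
ε = (ΔQ/ΔP)(P̄/Q̄) = (445/-6.02)(20.19/3435.5).

-0.43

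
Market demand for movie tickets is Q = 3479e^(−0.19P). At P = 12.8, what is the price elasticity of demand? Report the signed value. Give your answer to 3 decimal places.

At P = 12.8, Q = 305.668.
dQ/dP = −0.19·3479e^(−0.19P) = −0.19Q = -58.077.
ε = (dQ/dP)(P/Q) = (-58.077)(12.8/305.668).

-2.432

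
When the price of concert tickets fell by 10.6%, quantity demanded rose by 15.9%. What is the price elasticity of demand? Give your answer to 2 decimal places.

ε = %ΔQ / %ΔP = (15.9)/(-10.6) = -1.500.

-1.50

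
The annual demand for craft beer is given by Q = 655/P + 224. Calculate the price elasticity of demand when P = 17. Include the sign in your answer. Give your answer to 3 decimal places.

At P = 17, Q = 262.529.
dQ/dP = −655/P² = -2.266.
ε = (dQ/dP)(P/Q) = (-2.266)(17/262.529).

-0.147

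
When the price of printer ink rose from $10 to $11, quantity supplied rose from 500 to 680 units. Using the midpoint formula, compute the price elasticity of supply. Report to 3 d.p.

3.203

ΔQ = 680 − 500 = 180; ΔP = 11 − 10 = 1.
Midpoints: P̄ = 10.50, Q̄ = 590.0.
ε_s = (ΔQ/ΔP)(P̄/Q̄) = (180/1)(10.50/590.0).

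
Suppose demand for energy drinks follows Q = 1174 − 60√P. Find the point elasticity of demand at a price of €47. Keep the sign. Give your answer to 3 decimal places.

At P = 47, Q = 762.661.
dQ/dP = −60/(2√P) = -4.376.
ε = (dQ/dP)(P/Q) = (-4.376)(47/762.661).

-0.270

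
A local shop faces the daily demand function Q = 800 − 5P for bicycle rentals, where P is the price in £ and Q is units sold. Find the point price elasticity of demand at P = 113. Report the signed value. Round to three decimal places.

-2.404

At P = 113, Q = 235.
dQ/dP = −5.
ε = (dQ/dP)(P/Q) = (-5)(113/235).
|ε| > 1, so demand is elastic at this price.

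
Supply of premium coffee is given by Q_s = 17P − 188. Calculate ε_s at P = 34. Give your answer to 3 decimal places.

At P = 34, Q_s = 390.
dQ_s/dP = 17.
ε_s = (dQ_s/dP)(P/Q_s) = (17)(34/390).

1.482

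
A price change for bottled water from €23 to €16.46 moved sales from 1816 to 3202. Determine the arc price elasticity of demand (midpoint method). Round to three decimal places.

ΔQ = 3202 − 1816 = 1386; ΔP = 16.46 − 23 = -6.54.
Midpoints: P̄ = 19.73, Q̄ = 2509.0.
ε = (ΔQ/ΔP)(P̄/Q̄) = (1386/-6.54)(19.73/2509.0).

-1.667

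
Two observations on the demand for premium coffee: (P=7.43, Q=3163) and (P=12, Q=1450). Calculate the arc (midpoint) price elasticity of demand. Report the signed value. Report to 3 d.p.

ΔQ = 1450 − 3163 = -1713; ΔP = 12 − 7.43 = 4.57.
Midpoints: P̄ = 9.71, Q̄ = 2306.5.
ε = (ΔQ/ΔP)(P̄/Q̄) = (-1713/4.57)(9.71/2306.5).

-1.579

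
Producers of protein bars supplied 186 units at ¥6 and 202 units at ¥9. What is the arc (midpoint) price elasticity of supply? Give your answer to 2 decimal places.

ΔQ = 202 − 186 = 16; ΔP = 9 − 6 = 3.
Midpoints: P̄ = 7.50, Q̄ = 194.0.
ε_s = (ΔQ/ΔP)(P̄/Q̄) = (16/3)(7.50/194.0).

0.21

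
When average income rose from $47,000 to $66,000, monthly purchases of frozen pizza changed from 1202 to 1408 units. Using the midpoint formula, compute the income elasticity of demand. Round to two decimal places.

ΔQ = 206, ΔI = 19000. Midpoints: Ī = 56,500, Q̄ = 1305.0.
ε_I = (ΔQ/ΔI)(Ī/Q̄) = (206/19000)(56500/1305.0).
ε_I > 0, so the good is normal.

0.47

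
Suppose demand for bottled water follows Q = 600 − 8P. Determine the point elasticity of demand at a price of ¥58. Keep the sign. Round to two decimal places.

At P = 58, Q = 136.
dQ/dP = −8.
ε = (dQ/dP)(P/Q) = (-8)(58/136).

-3.41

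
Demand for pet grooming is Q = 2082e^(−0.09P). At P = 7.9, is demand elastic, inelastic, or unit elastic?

inelastic

Q = 1022.580, dQ/dP = -92.032.
ε = (dQ/dP)(P/Q) ≈ -0.711.
|ε| = 0.71 < 1.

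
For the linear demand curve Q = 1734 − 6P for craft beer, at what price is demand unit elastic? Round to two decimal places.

For linear demand Q = a − bP, ε = −bP/(a − bP). |ε| = 1 when bP = a − bP, i.e. P = a/(2b).
P = 1734/(2·6) = 1734/12 = 144.5000.

144.50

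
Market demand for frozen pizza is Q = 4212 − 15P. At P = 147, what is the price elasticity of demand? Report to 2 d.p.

At P = 147, Q = 2007.
dQ/dP = −15.
ε = (dQ/dP)(P/Q) = (-15)(147/2007).
|ε| > 1, so demand is elastic at this price.

-1.10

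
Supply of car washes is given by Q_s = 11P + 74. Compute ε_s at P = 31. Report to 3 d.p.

At P = 31, Q_s = 415.
dQ_s/dP = 11.
ε_s = (dQ_s/dP)(P/Q_s) = (11)(31/415).

0.822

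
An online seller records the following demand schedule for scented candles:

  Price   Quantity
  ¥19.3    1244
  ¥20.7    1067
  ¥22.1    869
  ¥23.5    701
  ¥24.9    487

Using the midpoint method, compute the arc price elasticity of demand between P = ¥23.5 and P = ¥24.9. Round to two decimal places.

-6.23

At P = 23.5, Q = 701; at P = 24.9, Q = 487.
ΔQ = -214, ΔP = 1.4. Midpoints: P̄ = 24.20, Q̄ = 594.0.
ε = (ΔQ/ΔP)(P̄/Q̄) = (-214/1.4)(24.20/594.0).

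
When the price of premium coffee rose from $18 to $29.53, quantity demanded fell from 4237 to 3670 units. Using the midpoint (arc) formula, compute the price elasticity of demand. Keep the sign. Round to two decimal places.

-0.30

ΔQ = 3670 − 4237 = -567; ΔP = 29.53 − 18 = 11.53.
Midpoints: P̄ = 23.77, Q̄ = 3953.5.
ε = (ΔQ/ΔP)(P̄/Q̄) = (-567/11.53)(23.77/3953.5).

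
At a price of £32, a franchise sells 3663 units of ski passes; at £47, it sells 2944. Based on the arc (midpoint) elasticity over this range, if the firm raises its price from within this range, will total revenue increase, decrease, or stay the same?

increase

Arc ε = (-719/15)(39.50/3303.5) ≈ -0.573.
|ε| = 0.57 < 1, so demand is inelastic. A price rise therefore raises total revenue.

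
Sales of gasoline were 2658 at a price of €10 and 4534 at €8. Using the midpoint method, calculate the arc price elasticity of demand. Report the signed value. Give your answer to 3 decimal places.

ΔQ = 4534 − 2658 = 1876; ΔP = 8 − 10 = -2.
Midpoints: P̄ = 9.00, Q̄ = 3596.0.
ε = (ΔQ/ΔP)(P̄/Q̄) = (1876/-2)(9.00/3596.0).

-2.348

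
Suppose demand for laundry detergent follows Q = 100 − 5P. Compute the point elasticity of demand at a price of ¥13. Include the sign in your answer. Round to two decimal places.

At P = 13, Q = 35.
dQ/dP = −5.
ε = (dQ/dP)(P/Q) = (-5)(13/35).

-1.86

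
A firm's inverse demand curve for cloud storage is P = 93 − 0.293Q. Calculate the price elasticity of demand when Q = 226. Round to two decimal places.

At Q = 226, P = 93 − 0.293(226) = 26.78.
dP/dQ = −0.293, so dQ/dP = 1/(−0.293) = -3.413.
ε = (dQ/dP)(P/Q) = (-3.413)(26.78/226).

-0.40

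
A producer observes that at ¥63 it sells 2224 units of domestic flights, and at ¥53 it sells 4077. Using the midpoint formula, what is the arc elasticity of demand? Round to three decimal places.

-3.411

ΔQ = 4077 − 2224 = 1853; ΔP = 53 − 63 = -10.
Midpoints: P̄ = 58.00, Q̄ = 3150.5.
ε = (ΔQ/ΔP)(P̄/Q̄) = (1853/-10)(58.00/3150.5).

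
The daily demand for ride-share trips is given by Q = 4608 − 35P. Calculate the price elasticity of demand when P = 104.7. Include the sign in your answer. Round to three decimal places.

-3.884

At P = 104.7, Q = 943.500.
dQ/dP = −35.
ε = (dQ/dP)(P/Q) = (-35)(104.7/943.500).
|ε| > 1, so demand is elastic at this price.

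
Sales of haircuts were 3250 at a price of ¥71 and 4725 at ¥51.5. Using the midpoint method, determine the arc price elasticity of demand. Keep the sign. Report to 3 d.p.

-1.162

ΔQ = 4725 − 3250 = 1475; ΔP = 51.5 − 71 = -19.5.
Midpoints: P̄ = 61.25, Q̄ = 3987.5.
ε = (ΔQ/ΔP)(P̄/Q̄) = (1475/-19.5)(61.25/3987.5).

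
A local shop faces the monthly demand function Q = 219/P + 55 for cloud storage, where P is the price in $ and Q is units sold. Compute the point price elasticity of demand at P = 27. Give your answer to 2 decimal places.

At P = 27, Q = 63.111.
dQ/dP = −219/P² = -0.300.
ε = (dQ/dP)(P/Q) = (-0.300)(27/63.111).

-0.13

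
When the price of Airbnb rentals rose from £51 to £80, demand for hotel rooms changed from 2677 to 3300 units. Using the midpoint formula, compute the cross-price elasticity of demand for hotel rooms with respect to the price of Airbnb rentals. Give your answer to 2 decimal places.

ΔQ_x = 3300 − 2677 = 623; ΔP_y = 80 − 51 = 29.
Midpoints: P̄_y = 65.50, Q̄_x = 2988.5.
ε_xy = (ΔQ_x/ΔP_y)(P̄_y/Q̄_x) = (623/29)(65.50/2988.5).

0.47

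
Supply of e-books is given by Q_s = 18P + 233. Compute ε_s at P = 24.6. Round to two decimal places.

At P = 24.6, Q_s = 675.80.
dQ_s/dP = 18.
ε_s = (dQ_s/dP)(P/Q_s) = (18)(24.6/675.80).

0.66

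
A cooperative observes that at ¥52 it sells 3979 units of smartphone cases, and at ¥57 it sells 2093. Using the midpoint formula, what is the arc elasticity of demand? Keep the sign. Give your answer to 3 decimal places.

ΔQ = 2093 − 3979 = -1886; ΔP = 57 − 52 = 5.
Midpoints: P̄ = 54.50, Q̄ = 3036.0.
ε = (ΔQ/ΔP)(P̄/Q̄) = (-1886/5)(54.50/3036.0).

-6.771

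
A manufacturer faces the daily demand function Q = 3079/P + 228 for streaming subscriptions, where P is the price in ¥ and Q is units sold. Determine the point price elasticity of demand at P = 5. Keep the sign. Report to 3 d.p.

-0.730

At P = 5, Q = 843.800.
dQ/dP = −3079/P² = -123.160.
ε = (dQ/dP)(P/Q) = (-123.160)(5/843.800).
|ε| < 1, so demand is inelastic at this price.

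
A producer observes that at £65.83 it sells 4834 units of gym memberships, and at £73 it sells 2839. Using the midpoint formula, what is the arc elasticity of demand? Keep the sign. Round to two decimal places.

ΔQ = 2839 − 4834 = -1995; ΔP = 73 − 65.83 = 7.17.
Midpoints: P̄ = 69.41, Q̄ = 3836.5.
ε = (ΔQ/ΔP)(P̄/Q̄) = (-1995/7.17)(69.41/3836.5).

-5.03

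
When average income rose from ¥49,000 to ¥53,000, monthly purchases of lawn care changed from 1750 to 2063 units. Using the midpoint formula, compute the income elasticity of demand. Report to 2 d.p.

ΔQ = 313, ΔI = 4000. Midpoints: Ī = 51,000, Q̄ = 1906.5.
ε_I = (ΔQ/ΔI)(Ī/Q̄) = (313/4000)(51000/1906.5).
ε_I > 0, so the good is normal.

2.09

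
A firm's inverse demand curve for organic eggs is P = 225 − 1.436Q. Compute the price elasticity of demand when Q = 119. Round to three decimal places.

At Q = 119, P = 225 − 1.436(119) = 54.12.
dP/dQ = −1.436, so dQ/dP = 1/(−1.436) = -0.696.
ε = (dQ/dP)(P/Q) = (-0.696)(54.12/119).

-0.317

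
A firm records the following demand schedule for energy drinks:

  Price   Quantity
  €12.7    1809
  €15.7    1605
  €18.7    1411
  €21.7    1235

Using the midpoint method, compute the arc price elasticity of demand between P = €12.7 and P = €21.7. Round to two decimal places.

-0.72

At P = 12.7, Q = 1809; at P = 21.7, Q = 1235.
ΔQ = -574, ΔP = 9.0. Midpoints: P̄ = 17.20, Q̄ = 1522.0.
ε = (ΔQ/ΔP)(P̄/Q̄) = (-574/9.0)(17.20/1522.0).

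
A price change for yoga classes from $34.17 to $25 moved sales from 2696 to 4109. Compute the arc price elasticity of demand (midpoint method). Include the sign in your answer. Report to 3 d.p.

ΔQ = 4109 − 2696 = 1413; ΔP = 25 − 34.17 = -9.17.
Midpoints: P̄ = 29.59, Q̄ = 3402.5.
ε = (ΔQ/ΔP)(P̄/Q̄) = (1413/-9.17)(29.59/3402.5).

-1.340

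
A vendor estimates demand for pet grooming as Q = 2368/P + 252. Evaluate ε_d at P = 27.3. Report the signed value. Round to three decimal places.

At P = 27.3, Q = 338.740.
dQ/dP = −2368/P² = -3.177.
ε = (dQ/dP)(P/Q) = (-3.177)(27.3/338.740).

-0.256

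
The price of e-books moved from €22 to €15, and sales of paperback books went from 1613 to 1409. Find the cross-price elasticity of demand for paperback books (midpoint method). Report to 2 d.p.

ΔQ_x = 1409 − 1613 = -204; ΔP_y = 15 − 22 = -7.
Midpoints: P̄_y = 18.50, Q̄_x = 1511.0.
ε_xy = (ΔQ_x/ΔP_y)(P̄_y/Q̄_x) = (-204/-7)(18.50/1511.0).

0.36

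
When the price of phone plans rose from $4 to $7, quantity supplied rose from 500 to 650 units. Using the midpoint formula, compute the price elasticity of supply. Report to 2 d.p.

ΔQ = 650 − 500 = 150; ΔP = 7 − 4 = 3.
Midpoints: P̄ = 5.50, Q̄ = 575.0.
ε_s = (ΔQ/ΔP)(P̄/Q̄) = (150/3)(5.50/575.0).

0.48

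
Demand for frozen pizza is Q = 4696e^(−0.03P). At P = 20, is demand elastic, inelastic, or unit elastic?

inelastic

Q = 2577.219, dQ/dP = -77.317.
ε = (dQ/dP)(P/Q) ≈ -0.600.
|ε| = 0.60 < 1.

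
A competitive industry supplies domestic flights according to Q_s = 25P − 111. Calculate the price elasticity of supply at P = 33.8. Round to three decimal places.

1.151

At P = 33.8, Q_s = 734.
dQ_s/dP = 25.
ε_s = (dQ_s/dP)(P/Q_s) = (25)(33.8/734).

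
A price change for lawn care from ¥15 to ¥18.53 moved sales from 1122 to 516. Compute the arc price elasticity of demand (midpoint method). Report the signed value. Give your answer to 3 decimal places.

-3.514

ΔQ = 516 − 1122 = -606; ΔP = 18.53 − 15 = 3.53.
Midpoints: P̄ = 16.77, Q̄ = 819.0.
ε = (ΔQ/ΔP)(P̄/Q̄) = (-606/3.53)(16.77/819.0).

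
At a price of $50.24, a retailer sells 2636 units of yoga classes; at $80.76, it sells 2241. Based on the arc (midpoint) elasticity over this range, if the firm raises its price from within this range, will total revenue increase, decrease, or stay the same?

Arc ε = (-395/30.52)(65.50/2438.5) ≈ -0.348.
|ε| = 0.35 < 1, so demand is inelastic. A price rise therefore raises total revenue.

increase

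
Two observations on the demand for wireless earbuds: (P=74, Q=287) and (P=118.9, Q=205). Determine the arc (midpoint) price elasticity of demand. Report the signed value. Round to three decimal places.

ΔQ = 205 − 287 = -82; ΔP = 118.9 − 74 = 44.9.
Midpoints: P̄ = 96.45, Q̄ = 246.0.
ε = (ΔQ/ΔP)(P̄/Q̄) = (-82/44.9)(96.45/246.0).

-0.716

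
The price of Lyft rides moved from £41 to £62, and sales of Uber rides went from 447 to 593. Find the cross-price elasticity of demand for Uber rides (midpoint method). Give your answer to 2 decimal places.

0.69

ΔQ_x = 593 − 447 = 146; ΔP_y = 62 − 41 = 21.
Midpoints: P̄_y = 51.50, Q̄_x = 520.0.
ε_xy = (ΔQ_x/ΔP_y)(P̄_y/Q̄_x) = (146/21)(51.50/520.0).
ε_xy > 0, so the goods are substitutes.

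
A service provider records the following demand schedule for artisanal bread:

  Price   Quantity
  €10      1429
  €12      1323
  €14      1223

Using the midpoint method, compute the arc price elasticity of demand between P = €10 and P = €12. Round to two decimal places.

At P = 10, Q = 1429; at P = 12, Q = 1323.
ΔQ = -106, ΔP = 2. Midpoints: P̄ = 11.00, Q̄ = 1376.0.
ε = (ΔQ/ΔP)(P̄/Q̄) = (-106/2)(11.00/1376.0).

-0.42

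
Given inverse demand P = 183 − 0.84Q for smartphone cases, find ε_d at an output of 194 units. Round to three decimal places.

At Q = 194, P = 183 − 0.84(194) = 20.04.
dP/dQ = −0.84, so dQ/dP = 1/(−0.84) = -1.190.
ε = (dQ/dP)(P/Q) = (-1.190)(20.04/194).

-0.123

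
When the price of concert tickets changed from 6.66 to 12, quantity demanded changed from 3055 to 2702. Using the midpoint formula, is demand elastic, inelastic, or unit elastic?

Arc ε ≈ -0.214.
|ε| = 0.21 < 1.

inelastic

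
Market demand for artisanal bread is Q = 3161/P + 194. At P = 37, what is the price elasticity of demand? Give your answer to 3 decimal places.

-0.306

At P = 37, Q = 279.432.
dQ/dP = −3161/P² = -2.309.
ε = (dQ/dP)(P/Q) = (-2.309)(37/279.432).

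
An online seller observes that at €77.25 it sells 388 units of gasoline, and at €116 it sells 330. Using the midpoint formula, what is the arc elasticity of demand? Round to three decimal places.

-0.403

ΔQ = 330 − 388 = -58; ΔP = 116 − 77.25 = 38.75.
Midpoints: P̄ = 96.62, Q̄ = 359.0.
ε = (ΔQ/ΔP)(P̄/Q̄) = (-58/38.75)(96.62/359.0).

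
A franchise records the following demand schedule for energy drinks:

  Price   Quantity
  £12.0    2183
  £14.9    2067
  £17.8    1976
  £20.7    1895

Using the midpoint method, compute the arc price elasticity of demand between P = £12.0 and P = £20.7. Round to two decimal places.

At P = 12.0, Q = 2183; at P = 20.7, Q = 1895.
ΔQ = -288, ΔP = 8.7. Midpoints: P̄ = 16.35, Q̄ = 2039.0.
ε = (ΔQ/ΔP)(P̄/Q̄) = (-288/8.7)(16.35/2039.0).

-0.27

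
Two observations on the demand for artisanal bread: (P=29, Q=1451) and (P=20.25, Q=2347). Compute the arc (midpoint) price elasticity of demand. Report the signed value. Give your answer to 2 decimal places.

-1.33

ΔQ = 2347 − 1451 = 896; ΔP = 20.25 − 29 = -8.75.
Midpoints: P̄ = 24.62, Q̄ = 1899.0.
ε = (ΔQ/ΔP)(P̄/Q̄) = (896/-8.75)(24.62/1899.0).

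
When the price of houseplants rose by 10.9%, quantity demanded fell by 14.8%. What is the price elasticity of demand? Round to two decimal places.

ε = %ΔQ / %ΔP = (-14.8)/(10.9) = -1.358.

-1.36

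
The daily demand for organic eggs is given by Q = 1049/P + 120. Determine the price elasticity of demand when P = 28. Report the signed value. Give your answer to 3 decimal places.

At P = 28, Q = 157.464.
dQ/dP = −1049/P² = -1.338.
ε = (dQ/dP)(P/Q) = (-1.338)(28/157.464).

-0.238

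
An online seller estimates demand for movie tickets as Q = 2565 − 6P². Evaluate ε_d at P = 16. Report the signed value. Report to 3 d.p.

At P = 16, Q = 1029.
dQ/dP = −12P = -192.
ε = (dQ/dP)(P/Q) = (-192)(16/1029).

-2.985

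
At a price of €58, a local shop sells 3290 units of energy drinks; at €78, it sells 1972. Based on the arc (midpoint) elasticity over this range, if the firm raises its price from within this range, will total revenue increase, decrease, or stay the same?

Arc ε = (-1318/20)(68.00/2631.0) ≈ -1.703.
|ε| = 1.70 > 1, so demand is elastic. A price rise therefore reduces total revenue.

decrease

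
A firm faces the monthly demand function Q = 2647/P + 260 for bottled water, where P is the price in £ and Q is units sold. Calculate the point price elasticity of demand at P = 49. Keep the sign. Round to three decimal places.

At P = 49, Q = 314.020.
dQ/dP = −2647/P² = -1.102.
ε = (dQ/dP)(P/Q) = (-1.102)(49/314.020).

-0.172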